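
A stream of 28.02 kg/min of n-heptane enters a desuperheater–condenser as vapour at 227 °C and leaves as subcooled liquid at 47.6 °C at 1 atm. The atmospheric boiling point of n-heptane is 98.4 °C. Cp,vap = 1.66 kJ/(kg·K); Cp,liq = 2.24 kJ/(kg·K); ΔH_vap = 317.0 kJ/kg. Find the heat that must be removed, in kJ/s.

vapour 227→98.4 °C: -213.48 kJ/kg
condensation at 98.4 °C: -317 kJ/kg
liquid 98.4→47.6 °C: -113.79 kJ/kg
Δh = -213.48 + -317 + -113.79 = -644.27 kJ/kg
Q = ṁ·Δh = 28.02 kg/min × -644.27 kJ/kg = -18052 kJ/min
|Q| = 300.87 kW

Q_c = 301 kJ/s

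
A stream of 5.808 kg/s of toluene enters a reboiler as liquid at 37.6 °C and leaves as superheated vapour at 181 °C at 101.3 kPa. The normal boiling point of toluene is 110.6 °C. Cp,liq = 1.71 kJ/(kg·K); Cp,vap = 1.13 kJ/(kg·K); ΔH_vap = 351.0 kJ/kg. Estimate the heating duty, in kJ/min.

liquid 37.6→110.6 °C: 124.83 kJ/kg
vaporisation at 110.6 °C: 351 kJ/kg
vapour 110.6→181 °C: 79.552 kJ/kg
Δh = 124.83 + 351 + 79.552 = 555.38 kJ/kg
Q = ṁ·Δh = 5.808 kg/s × 555.38 kJ/kg = 3225.7 kJ/s
|Q| = 3225.7 kW = 193540 kJ/min

Q = 194000 kJ/min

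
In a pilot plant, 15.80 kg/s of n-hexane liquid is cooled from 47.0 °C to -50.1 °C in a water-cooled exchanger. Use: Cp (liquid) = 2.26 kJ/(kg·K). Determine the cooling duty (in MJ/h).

Q = ṁ·Cp·ΔT = 15.80 × 2.26 × (-50.1 − 47.0) = -3467.2 kJ/s
Cooling duty = 12482 MJ/h

Q_c = 12500 MJ/h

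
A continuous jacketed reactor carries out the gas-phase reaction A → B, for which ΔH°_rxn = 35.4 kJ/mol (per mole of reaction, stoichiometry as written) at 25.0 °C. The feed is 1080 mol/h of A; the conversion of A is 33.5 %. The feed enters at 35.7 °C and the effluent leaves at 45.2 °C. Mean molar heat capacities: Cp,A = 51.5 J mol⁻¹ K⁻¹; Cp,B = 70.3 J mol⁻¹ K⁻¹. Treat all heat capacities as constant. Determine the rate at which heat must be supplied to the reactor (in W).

Q_in = 3740 W

Extent of reaction ξ = 0.335 × 1080 = 361.8 mol/h
Reaction term: ξ·ΔH°_rxn = 361.8 × 35.4 = 12808 kJ/h
Sensible, feed 35.7→25 °C: -595.13 kJ/h
Outlet flows (mol/h): A 718.2, B 361.8
Sensible, products 25→45.2 °C: 1260.9 kJ/h
Q = ΔH = 13474 kJ/h = 3.7426 kW
Heat supplied = 3742.6 W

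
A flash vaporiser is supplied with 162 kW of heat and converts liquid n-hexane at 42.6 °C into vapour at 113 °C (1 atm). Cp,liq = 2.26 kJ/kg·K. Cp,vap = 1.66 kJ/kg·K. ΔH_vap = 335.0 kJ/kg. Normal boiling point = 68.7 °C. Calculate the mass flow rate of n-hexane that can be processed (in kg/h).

ṁ = 1250 kg/h

Δh = 2.26×(68.7−42.6) + 335.0 + 1.66×(113−68.7) = 467.52 kJ/kg
Q = 162 kW = 162 kJ/s = 583200 kJ/h
ṁ = Q/Δh = 583200 / 467.52 = 1247.4 kg/h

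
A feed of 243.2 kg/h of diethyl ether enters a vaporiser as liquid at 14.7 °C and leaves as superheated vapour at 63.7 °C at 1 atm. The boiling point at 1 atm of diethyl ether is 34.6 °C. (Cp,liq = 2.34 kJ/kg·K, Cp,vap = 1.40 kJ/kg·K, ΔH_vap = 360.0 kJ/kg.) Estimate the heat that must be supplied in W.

Q = 30200 W

liquid 14.7→34.6 °C: 46.566 kJ/kg
vaporisation at 34.6 °C: 360 kJ/kg
vapour 34.6→63.7 °C: 40.74 kJ/kg
Δh = 46.566 + 360 + 40.74 = 447.31 kJ/kg
Q = ṁ·Δh = 243.2 kg/h × 447.31 kJ/kg = 108780 kJ/h
|Q| = 30.218 kW = 30218 W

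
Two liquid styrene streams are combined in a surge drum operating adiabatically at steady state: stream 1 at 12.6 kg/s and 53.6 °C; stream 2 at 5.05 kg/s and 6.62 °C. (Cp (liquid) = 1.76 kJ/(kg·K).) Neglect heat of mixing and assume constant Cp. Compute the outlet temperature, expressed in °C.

T_out = 40.2 °C

Adiabatic, steady state ⇒ Σ ṁᵢCp,ᵢ(T_out − Tᵢ) = 0
Σ ṁᵢCp,ᵢTᵢ = 12.6×1.76×53.6 + 5.05×1.76×6.62 = 1247.5
Σ ṁᵢCp,ᵢ = 12.6×1.76 + 5.05×1.76 = 31.064
T_out = 1247.5 / 31.064 = 40.158 °C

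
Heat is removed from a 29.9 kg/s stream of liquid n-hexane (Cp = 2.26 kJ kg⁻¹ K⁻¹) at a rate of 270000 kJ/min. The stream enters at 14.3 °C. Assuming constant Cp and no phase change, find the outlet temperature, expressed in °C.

Q = 270000 kJ/min = 4500 kJ/s
ΔT = Q/(ṁ·Cp) = 4500/(29.9×2.26) = 66.594 K
T_out = 14.3 − 66.594 = -52.294 °C

T_out = -52.3 °C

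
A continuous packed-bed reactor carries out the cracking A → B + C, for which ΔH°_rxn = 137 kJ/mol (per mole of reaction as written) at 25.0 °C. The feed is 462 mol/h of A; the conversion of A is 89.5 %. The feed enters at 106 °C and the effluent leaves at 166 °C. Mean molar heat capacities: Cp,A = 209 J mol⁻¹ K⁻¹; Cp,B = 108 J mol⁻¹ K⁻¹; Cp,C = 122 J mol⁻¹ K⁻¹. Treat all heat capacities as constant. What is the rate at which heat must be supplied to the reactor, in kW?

Q_in = 17.7 kW

Extent of reaction ξ = 0.895 × 462 = 413.49 mol/h
Reaction term: ξ·ΔH°_rxn = 413.49 × 137 = 56648 kJ/h
Sensible, feed 106→25 °C: -7821.2 kJ/h
Outlet flows (mol/h): A 48.51, B 413.49, C 413.49
Sensible, products 25→166 °C: 14839 kJ/h
Q = ΔH = 63666 kJ/h = 17.685 kW
Heat supplied = 17.685 kW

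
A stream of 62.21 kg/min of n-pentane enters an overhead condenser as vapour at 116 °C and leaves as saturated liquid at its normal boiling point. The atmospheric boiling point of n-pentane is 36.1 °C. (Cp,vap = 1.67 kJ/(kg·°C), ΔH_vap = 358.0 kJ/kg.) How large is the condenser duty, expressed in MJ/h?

Q_c = 1830 MJ/h

vapour 116→36.1 °C: -133.43 kJ/kg
condensation at 36.1 °C: -358 kJ/kg
Δh = -133.43 + -358 = -491.43 kJ/kg
Q = ṁ·Δh = 62.21 kg/min × -491.43 kJ/kg = -30572 kJ/min
|Q| = 509.53 kW = 1834.3 MJ/h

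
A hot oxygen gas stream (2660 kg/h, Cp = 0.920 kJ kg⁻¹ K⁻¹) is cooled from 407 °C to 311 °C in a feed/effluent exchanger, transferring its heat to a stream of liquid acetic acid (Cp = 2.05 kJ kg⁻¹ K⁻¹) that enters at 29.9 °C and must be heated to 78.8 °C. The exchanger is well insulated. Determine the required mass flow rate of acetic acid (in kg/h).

Heat released by hot stream: Q = 2660 × 0.920 × (407 − 311) = 234930 kJ/h
Energy balance on cold side (adiabatic exchanger): Q = ṁ_c·Cp_c·(T_c,out − T_c,in)
ṁ_c = 234930 / [2.05 × (78.8 − 29.9)] = 2343.6 kg/h

ṁ_c = 2340 kg/h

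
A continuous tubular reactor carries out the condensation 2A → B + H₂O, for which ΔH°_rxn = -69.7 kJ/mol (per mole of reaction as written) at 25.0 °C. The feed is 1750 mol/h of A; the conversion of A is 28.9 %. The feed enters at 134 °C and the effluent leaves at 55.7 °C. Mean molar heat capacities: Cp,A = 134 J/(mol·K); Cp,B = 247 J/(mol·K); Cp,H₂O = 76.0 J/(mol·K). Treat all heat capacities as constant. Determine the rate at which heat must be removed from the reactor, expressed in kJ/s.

Extent of reaction ξ = 0.289 × 1750 / 2 = 252.87 mol/h
Reaction term: ξ·ΔH°_rxn = 252.87 × -69.7 = -17625 kJ/h
Sensible, feed 134→25 °C: -25560 kJ/h
Outlet flows (mol/h): A 1244.2, B 252.87, H₂O 252.87
Sensible, products 25→55.7 °C: 7626.1 kJ/h
Q = ΔH = -35560 kJ/h = -9.8777 kW
Heat removed = 9.8777 kJ/s

Q_out = 9.88 kJ/s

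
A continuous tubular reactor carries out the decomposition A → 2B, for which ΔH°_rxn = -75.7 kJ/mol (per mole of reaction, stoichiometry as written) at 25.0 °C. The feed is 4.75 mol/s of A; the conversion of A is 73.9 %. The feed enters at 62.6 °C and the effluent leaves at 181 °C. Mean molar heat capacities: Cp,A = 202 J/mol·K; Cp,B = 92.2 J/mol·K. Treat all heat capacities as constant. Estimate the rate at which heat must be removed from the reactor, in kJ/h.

Q_out = 582000 kJ/h

Extent of reaction ξ = 0.739 × 4.75 = 3.5103 mol/s
Reaction term: ξ·ΔH°_rxn = 3.5103 × -75.7 = -265.73 kJ/s
Sensible, feed 62.6→25 °C: -36.077 kJ/s
Outlet flows (mol/s): A 1.2397, B 7.0205
Sensible, products 25→181 °C: 140.04 kJ/s
Q = ΔH = -161.76 kJ/s = -161.76 kW
Heat removed = 582330 kJ/h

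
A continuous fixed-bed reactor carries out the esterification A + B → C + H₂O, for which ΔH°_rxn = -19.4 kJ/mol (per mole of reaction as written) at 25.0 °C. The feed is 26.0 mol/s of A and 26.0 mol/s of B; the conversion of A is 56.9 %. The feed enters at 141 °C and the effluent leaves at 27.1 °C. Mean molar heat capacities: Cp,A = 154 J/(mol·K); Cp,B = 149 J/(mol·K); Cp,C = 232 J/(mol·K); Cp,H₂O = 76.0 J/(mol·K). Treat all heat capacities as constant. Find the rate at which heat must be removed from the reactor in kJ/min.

Q_out = 71000 kJ/min

Extent of reaction ξ = 0.569 × 26.0 = 14.794 mol/s
Reaction term: ξ·ΔH°_rxn = 14.794 × -19.4 = -287 kJ/s
Sensible, feed 141→25 °C: -913.85 kJ/s
Outlet flows (mol/s): A 11.206, B 11.206, C 14.794, H₂O 14.794
Sensible, products 25→27.1 °C: 16.699 kJ/s
Q = ΔH = -1184.2 kJ/s = -1184.2 kW
Heat removed = 71049 kJ/min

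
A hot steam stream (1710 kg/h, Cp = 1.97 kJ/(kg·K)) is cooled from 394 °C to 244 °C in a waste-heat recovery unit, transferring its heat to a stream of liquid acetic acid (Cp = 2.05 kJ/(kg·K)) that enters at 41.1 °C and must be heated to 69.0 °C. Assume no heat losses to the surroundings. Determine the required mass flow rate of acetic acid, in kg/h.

Heat released by hot stream: Q = 1710 × 1.97 × (394 − 244) = 505300 kJ/h
Energy balance on cold side (adiabatic exchanger): Q = ṁ_c·Cp_c·(T_c,out − T_c,in)
ṁ_c = 505300 / [2.05 × (69.0 − 41.1)] = 8834.8 kg/h

ṁ_c = 8830 kg/h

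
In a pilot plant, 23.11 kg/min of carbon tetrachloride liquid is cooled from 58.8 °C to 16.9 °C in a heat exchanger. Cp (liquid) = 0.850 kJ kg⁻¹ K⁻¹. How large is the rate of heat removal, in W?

Q = ṁ·Cp·ΔT = 23.11 × 0.850 × (16.9 − 58.8) = -823.06 kJ/min
Converting: 823.06 / 60 s = 13.718 kW
Cooling duty = 13718 W

Q_c = 13700 W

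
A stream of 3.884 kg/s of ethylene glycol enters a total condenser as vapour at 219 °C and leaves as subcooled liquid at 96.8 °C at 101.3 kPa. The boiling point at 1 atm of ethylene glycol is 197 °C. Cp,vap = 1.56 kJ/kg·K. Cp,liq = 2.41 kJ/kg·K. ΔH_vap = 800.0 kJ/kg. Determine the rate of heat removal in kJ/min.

Q_c = 251000 kJ/min

vapour 219→197 °C: -34.32 kJ/kg
condensation at 197 °C: -800 kJ/kg
liquid 197→96.8 °C: -241.48 kJ/kg
Δh = -34.32 + -800 + -241.48 = -1075.8 kJ/kg
Q = ṁ·Δh = 3.884 kg/s × -1075.8 kJ/kg = -4178.4 kJ/s
|Q| = 4178.4 kW = 250700 kJ/min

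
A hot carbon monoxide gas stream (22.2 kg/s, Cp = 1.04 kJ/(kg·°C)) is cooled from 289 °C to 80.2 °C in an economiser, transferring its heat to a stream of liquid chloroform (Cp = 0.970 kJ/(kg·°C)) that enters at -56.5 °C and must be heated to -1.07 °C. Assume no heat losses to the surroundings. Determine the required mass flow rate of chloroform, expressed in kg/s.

ṁ_c = 89.7 kg/s

Heat released by hot stream: Q = 22.2 × 1.04 × (289 − 80.2) = 4820.8 kJ/s
Energy balance on cold side (adiabatic exchanger): Q = ṁ_c·Cp_c·(T_c,out − T_c,in)
ṁ_c = 4820.8 / [0.970 × (-1.07 − -56.5)] = 89.66 kg/s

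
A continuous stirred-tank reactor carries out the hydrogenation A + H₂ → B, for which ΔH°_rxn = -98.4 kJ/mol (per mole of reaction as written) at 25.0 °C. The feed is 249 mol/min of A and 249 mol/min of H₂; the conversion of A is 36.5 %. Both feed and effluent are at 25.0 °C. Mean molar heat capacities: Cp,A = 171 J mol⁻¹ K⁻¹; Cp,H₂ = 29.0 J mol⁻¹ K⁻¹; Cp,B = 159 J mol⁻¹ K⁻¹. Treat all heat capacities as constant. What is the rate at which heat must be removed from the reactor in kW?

Extent of reaction ξ = 0.365 × 249 = 90.885 mol/min
Reaction term: ξ·ΔH°_rxn = 90.885 × -98.4 = -8943.1 kJ/min
Q = ΔH = -8943.1 kJ/min = -149.05 kW
Heat removed = 149.05 kW

Q_out = 149 kW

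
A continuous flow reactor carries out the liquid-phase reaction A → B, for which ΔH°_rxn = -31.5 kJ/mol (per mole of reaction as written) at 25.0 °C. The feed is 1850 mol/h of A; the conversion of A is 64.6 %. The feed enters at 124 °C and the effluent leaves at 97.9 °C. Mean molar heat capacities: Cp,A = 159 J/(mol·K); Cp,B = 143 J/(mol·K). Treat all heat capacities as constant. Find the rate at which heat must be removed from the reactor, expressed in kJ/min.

Q_out = 779 kJ/min

Extent of reaction ξ = 0.646 × 1850 = 1195.1 mol/h
Reaction term: ξ·ΔH°_rxn = 1195.1 × -31.5 = -37646 kJ/h
Sensible, feed 124→25 °C: -29121 kJ/h
Outlet flows (mol/h): A 654.9, B 1195.1
Sensible, products 25→97.9 °C: 20050 kJ/h
Q = ΔH = -46717 kJ/h = -12.977 kW
Heat removed = 778.62 kJ/min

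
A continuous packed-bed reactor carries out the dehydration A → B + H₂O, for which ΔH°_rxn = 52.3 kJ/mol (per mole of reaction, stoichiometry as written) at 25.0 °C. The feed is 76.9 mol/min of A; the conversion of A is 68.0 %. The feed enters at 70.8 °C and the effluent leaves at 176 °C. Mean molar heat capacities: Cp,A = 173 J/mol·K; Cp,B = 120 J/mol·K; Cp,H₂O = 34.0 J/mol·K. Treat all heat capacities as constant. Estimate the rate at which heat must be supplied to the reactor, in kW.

Extent of reaction ξ = 0.680 × 76.9 = 52.292 mol/min
Reaction term: ξ·ΔH°_rxn = 52.292 × 52.3 = 2734.9 kJ/min
Sensible, feed 70.8→25 °C: -609.31 kJ/min
Outlet flows (mol/min): A 24.608, B 52.292, H₂O 52.292
Sensible, products 25→176 °C: 1858.8 kJ/min
Q = ΔH = 3984.4 kJ/min = 66.407 kW
Heat supplied = 66.407 kW

Q_in = 66.4 kW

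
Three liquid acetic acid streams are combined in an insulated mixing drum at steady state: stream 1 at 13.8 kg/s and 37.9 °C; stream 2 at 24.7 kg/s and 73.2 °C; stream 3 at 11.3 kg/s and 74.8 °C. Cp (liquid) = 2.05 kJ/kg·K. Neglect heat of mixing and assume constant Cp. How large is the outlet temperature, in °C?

No heat crosses the boundary, so H_out = H_in.
T_out = Σ ṁᵢCp,ᵢTᵢ / Σ ṁᵢCp,ᵢ
      = 6511.4 / 102.09 = 63.781 °C

T_out = 63.8 °C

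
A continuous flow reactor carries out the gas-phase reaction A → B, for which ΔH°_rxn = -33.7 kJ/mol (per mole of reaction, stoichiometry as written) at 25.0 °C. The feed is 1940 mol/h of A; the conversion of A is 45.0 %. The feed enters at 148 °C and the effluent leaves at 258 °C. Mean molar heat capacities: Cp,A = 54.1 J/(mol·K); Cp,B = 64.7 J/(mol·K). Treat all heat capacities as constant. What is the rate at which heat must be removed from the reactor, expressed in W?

Extent of reaction ξ = 0.450 × 1940 = 873 mol/h
Reaction term: ξ·ΔH°_rxn = 873 × -33.7 = -29420 kJ/h
Sensible, feed 148→25 °C: -12909 kJ/h
Outlet flows (mol/h): A 1067, B 873
Sensible, products 25→258 °C: 26610 kJ/h
Q = ΔH = -15719 kJ/h = -4.3664 kW
Heat removed = 4366.4 W

Q_out = 4370 W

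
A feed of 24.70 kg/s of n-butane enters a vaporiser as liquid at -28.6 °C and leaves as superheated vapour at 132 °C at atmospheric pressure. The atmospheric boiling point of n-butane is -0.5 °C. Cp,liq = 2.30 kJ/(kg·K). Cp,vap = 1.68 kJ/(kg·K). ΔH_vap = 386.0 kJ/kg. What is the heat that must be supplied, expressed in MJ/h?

liquid -28.6→-0.5 °C: 64.63 kJ/kg
vaporisation at -0.5 °C: 386 kJ/kg
vapour -0.5→132 °C: 222.6 kJ/kg
Δh = 64.63 + 386 + 222.6 = 673.23 kJ/kg
Q = ṁ·Δh = 24.70 kg/s × 673.23 kJ/kg = 16629 kJ/s
|Q| = 16629 kW = 59864 MJ/h

Q = 59900 MJ/h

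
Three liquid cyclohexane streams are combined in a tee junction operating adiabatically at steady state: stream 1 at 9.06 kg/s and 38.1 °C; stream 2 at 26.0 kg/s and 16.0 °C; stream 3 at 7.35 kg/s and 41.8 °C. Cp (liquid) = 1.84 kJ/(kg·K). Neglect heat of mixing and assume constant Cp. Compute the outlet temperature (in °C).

T_out = 25.2 °C

Energy balance with Q = 0: Σ ṁᵢCp,ᵢ(T_out − Tᵢ) = 0
T_out = Σ ṁᵢCp,ᵢTᵢ / Σ ṁᵢCp,ᵢ
      = 1965.9 / 78.034 = 25.193 °C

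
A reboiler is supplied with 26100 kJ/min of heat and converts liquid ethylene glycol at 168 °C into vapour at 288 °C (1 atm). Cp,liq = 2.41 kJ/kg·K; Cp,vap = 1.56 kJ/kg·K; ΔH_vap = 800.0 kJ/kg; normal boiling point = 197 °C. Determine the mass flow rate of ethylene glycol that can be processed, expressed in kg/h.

ṁ = 1550 kg/h

Δh = 2.41×(197−168) + 800.0 + 1.56×(288−197) = 1011.9 kJ/kg
Q = 26100 kJ/min = 435 kJ/s = 1.566e+06 kJ/h
ṁ = Q/Δh = 1.566e+06 / 1011.9 = 1547.7 kg/h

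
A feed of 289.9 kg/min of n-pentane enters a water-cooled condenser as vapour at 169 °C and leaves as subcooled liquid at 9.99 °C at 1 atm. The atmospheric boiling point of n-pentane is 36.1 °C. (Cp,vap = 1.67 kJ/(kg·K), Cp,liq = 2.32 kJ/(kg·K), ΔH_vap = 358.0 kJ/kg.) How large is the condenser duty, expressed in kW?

Q_c = 3090 kW

vapour 169→36.1 °C: -221.94 kJ/kg
condensation at 36.1 °C: -358 kJ/kg
liquid 36.1→9.99 °C: -60.575 kJ/kg
Δh = -221.94 + -358 + -60.575 = -640.52 kJ/kg
Q = ṁ·Δh = 289.9 kg/min × -640.52 kJ/kg = -185690 kJ/min
|Q| = 3094.8 kW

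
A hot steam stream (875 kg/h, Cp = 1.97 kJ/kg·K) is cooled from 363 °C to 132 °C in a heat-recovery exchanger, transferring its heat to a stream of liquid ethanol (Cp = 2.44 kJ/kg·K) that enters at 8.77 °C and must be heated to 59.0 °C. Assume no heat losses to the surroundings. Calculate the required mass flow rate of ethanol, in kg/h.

Heat released by hot stream: Q = 875 × 1.97 × (363 − 132) = 398190 kJ/h
Energy balance on cold side (adiabatic exchanger): Q = ṁ_c·Cp_c·(T_c,out − T_c,in)
ṁ_c = 398190 / [2.44 × (59.0 − 8.77)] = 3248.9 kg/h

ṁ_c = 3250 kg/h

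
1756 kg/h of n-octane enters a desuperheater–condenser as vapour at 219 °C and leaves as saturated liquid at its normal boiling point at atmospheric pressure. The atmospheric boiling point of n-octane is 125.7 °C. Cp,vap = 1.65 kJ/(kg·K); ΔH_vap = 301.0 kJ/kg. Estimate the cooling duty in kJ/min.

vapour 219→125.7 °C: -153.94 kJ/kg
condensation at 125.7 °C: -301 kJ/kg
Δh = -153.94 + -301 = -454.94 kJ/kg
Q = ṁ·Δh = 1756 kg/h × -454.94 kJ/kg = -798880 kJ/h
|Q| = 221.91 kW = 13315 kJ/min

Q_c = 13300 kJ/min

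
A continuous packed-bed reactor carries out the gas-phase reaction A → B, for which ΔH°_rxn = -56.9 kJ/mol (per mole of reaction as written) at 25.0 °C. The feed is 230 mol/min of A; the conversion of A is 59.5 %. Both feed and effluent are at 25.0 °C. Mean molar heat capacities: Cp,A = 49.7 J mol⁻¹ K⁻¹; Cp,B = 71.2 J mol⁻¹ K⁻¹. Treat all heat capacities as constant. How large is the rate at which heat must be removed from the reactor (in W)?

Q_out = 130000 W

Extent of reaction ξ = 0.595 × 230 = 136.85 mol/min
Reaction term: ξ·ΔH°_rxn = 136.85 × -56.9 = -7786.8 kJ/min
Q = ΔH = -7786.8 kJ/min = -129.78 kW
Heat removed = 129780 W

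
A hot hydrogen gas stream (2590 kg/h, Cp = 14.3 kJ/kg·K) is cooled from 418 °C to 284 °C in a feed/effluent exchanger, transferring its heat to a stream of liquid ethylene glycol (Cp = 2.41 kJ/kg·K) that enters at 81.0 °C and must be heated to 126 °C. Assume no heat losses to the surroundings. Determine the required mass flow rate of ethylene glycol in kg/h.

ṁ_c = 45800 kg/h

Heat released by hot stream: Q = 2590 × 14.3 × (418 − 284) = 4.963e+06 kJ/h
Energy balance on cold side (adiabatic exchanger): Q = ṁ_c·Cp_c·(T_c,out − T_c,in)
ṁ_c = 4.963e+06 / [2.41 × (126 − 81.0)] = 45763 kg/h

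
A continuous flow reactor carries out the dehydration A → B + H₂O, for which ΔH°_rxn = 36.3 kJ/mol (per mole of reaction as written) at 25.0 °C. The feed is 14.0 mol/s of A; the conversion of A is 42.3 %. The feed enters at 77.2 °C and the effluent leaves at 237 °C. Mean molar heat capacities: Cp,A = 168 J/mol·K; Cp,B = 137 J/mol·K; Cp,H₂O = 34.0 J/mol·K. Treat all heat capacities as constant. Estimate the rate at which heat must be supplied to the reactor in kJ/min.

Extent of reaction ξ = 0.423 × 14.0 = 5.922 mol/s
Reaction term: ξ·ΔH°_rxn = 5.922 × 36.3 = 214.97 kJ/s
Sensible, feed 77.2→25 °C: -122.77 kJ/s
Outlet flows (mol/s): A 8.078, B 5.922, H₂O 5.922
Sensible, products 25→237 °C: 502.39 kJ/s
Q = ΔH = 594.58 kJ/s = 594.58 kW
Heat supplied = 35675 kJ/min

Q_in = 35700 kJ/min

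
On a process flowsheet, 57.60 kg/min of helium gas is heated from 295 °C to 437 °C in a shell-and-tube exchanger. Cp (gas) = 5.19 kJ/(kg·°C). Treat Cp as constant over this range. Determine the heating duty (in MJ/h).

Q = 2550 MJ/h

Q = ṁ·Cp·ΔT = 57.60 × 5.19 × (437 − 295) = 42450 kJ/min
Converting: 42450 / 60 s = 707.5 kW
Heating duty = 2547 MJ/h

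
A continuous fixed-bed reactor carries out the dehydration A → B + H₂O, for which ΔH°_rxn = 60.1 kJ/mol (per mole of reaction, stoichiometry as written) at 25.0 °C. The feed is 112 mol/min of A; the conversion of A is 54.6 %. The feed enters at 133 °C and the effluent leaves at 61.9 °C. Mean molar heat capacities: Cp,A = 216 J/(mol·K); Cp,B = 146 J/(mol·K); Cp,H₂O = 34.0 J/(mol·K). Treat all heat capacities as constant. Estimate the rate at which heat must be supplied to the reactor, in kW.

Q_in = 31.2 kW

Extent of reaction ξ = 0.546 × 112 = 61.152 mol/min
Reaction term: ξ·ΔH°_rxn = 61.152 × 60.1 = 3675.2 kJ/min
Sensible, feed 133→25 °C: -2612.7 kJ/min
Outlet flows (mol/min): A 50.848, B 61.152, H₂O 61.152
Sensible, products 25→61.9 °C: 811.45 kJ/min
Q = ΔH = 1873.9 kJ/min = 31.232 kW
Heat supplied = 31.232 kW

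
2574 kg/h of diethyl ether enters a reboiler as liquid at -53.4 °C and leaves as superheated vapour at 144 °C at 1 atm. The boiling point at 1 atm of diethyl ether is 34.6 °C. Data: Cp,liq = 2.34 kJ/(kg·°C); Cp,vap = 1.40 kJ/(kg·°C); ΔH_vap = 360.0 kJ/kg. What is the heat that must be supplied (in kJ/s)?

liquid -53.4→34.6 °C: 205.92 kJ/kg
vaporisation at 34.6 °C: 360 kJ/kg
vapour 34.6→144 °C: 153.16 kJ/kg
Δh = 205.92 + 360 + 153.16 = 719.08 kJ/kg
Q = ṁ·Δh = 2574 kg/h × 719.08 kJ/kg = 1.8509e+06 kJ/h
|Q| = 514.14 kW

Q = 514 kJ/s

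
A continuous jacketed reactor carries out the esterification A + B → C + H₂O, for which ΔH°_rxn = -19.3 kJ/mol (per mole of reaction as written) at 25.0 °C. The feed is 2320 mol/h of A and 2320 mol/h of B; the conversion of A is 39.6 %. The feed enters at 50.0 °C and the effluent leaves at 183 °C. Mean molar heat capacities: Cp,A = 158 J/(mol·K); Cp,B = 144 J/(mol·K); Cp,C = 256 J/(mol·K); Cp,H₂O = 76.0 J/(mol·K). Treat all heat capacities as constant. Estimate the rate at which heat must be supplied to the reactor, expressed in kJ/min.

Extent of reaction ξ = 0.396 × 2320 = 918.72 mol/h
Reaction term: ξ·ΔH°_rxn = 918.72 × -19.3 = -17731 kJ/h
Sensible, feed 50.0→25 °C: -17516 kJ/h
Outlet flows (mol/h): A 1401.3, B 1401.3, C 918.72, H₂O 918.72
Sensible, products 25→183 °C: 115060 kJ/h
Q = ΔH = 79809 kJ/h = 22.169 kW
Heat supplied = 1330.1 kJ/min

Q_in = 1330 kJ/min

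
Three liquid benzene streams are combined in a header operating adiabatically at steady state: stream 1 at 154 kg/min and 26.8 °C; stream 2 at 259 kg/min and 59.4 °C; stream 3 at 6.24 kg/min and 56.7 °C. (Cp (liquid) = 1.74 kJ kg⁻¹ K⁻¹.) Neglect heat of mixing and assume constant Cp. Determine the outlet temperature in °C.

T_out = 47.4 °C

Adiabatic, steady state ⇒ Σ ṁᵢCp,ᵢ(T_out − Tᵢ) = 0
T_out = Σ ṁᵢCp,ᵢTᵢ / Σ ṁᵢCp,ᵢ
      = 34566 / 729.48 = 47.385 °C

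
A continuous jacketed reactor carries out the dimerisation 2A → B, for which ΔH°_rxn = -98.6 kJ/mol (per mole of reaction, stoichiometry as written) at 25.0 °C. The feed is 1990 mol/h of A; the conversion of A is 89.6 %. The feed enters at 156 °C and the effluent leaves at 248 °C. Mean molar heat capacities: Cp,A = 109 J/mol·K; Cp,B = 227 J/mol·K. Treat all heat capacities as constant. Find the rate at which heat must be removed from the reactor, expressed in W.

Extent of reaction ξ = 0.896 × 1990 / 2 = 891.52 mol/h
Reaction term: ξ·ΔH°_rxn = 891.52 × -98.6 = -87904 kJ/h
Sensible, feed 156→25 °C: -28415 kJ/h
Outlet flows (mol/h): A 206.96, B 891.52
Sensible, products 25→248 °C: 50160 kJ/h
Q = ΔH = -66159 kJ/h = -18.377 kW
Heat removed = 18377 W

Q_out = 18400 W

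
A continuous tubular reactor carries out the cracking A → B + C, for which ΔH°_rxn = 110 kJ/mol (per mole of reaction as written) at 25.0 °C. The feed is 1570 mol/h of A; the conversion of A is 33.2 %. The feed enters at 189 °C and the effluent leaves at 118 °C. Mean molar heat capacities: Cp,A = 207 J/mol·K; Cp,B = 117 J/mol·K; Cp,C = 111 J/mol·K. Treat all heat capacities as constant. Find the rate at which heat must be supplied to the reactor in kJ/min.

Extent of reaction ξ = 0.332 × 1570 = 521.24 mol/h
Reaction term: ξ·ΔH°_rxn = 521.24 × 110 = 57336 kJ/h
Sensible, feed 189→25 °C: -53298 kJ/h
Outlet flows (mol/h): A 1048.8, B 521.24, C 521.24
Sensible, products 25→118 °C: 31242 kJ/h
Q = ΔH = 35280 kJ/h = 9.8 kW
Heat supplied = 588 kJ/min

Q_in = 588 kJ/min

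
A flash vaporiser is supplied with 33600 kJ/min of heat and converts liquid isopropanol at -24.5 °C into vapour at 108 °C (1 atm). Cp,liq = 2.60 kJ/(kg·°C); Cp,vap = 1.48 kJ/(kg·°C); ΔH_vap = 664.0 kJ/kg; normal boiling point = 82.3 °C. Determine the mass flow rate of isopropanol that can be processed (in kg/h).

Δh = 2.60×(82.3−-24.5) + 664.0 + 1.48×(108−82.3) = 979.72 kJ/kg
Q = 33600 kJ/min = 560 kJ/s = 2.016e+06 kJ/h
ṁ = Q/Δh = 2.016e+06 / 979.72 = 2057.7 kg/h

ṁ = 2060 kg/h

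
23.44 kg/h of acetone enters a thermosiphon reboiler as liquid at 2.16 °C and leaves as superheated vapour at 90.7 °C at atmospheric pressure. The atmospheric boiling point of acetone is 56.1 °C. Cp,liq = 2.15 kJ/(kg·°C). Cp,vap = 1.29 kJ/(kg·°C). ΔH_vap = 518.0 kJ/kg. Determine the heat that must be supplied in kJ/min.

Q = 265 kJ/min

liquid 2.16→56.1 °C: 115.97 kJ/kg
vaporisation at 56.1 °C: 518 kJ/kg
vapour 56.1→90.7 °C: 44.634 kJ/kg
Δh = 115.97 + 518 + 44.634 = 678.61 kJ/kg
Q = ṁ·Δh = 23.44 kg/h × 678.61 kJ/kg = 15907 kJ/h
|Q| = 4.4185 kW = 265.11 kJ/min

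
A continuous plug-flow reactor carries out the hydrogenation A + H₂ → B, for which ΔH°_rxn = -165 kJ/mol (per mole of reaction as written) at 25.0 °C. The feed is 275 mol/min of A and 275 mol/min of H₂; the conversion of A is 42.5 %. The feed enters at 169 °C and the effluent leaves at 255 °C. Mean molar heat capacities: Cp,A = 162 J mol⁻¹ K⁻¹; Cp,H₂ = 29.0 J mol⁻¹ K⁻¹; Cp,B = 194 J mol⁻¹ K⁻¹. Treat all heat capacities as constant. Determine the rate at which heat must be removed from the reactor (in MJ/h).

Q_out = 881 MJ/h

Extent of reaction ξ = 0.425 × 275 = 116.88 mol/min
Reaction term: ξ·ΔH°_rxn = 116.88 × -165 = -19284 kJ/min
Sensible, feed 169→25 °C: -7563.6 kJ/min
Outlet flows (mol/min): A 158.12, H₂ 158.12, B 116.88
Sensible, products 25→255 °C: 12161 kJ/min
Q = ΔH = -14687 kJ/min = -244.78 kW
Heat removed = 881.19 MJ/h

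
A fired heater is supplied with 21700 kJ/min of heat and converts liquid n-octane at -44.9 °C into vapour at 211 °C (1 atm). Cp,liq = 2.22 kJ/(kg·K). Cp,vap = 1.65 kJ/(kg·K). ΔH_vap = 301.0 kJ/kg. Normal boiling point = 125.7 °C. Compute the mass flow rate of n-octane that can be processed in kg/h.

ṁ = 1590 kg/h

Δh = 2.22×(125.7−-44.9) + 301.0 + 1.65×(211−125.7) = 820.48 kJ/kg
Q = 21700 kJ/min = 361.67 kJ/s = 1.302e+06 kJ/h
ṁ = Q/Δh = 1.302e+06 / 820.48 = 1586.9 kg/h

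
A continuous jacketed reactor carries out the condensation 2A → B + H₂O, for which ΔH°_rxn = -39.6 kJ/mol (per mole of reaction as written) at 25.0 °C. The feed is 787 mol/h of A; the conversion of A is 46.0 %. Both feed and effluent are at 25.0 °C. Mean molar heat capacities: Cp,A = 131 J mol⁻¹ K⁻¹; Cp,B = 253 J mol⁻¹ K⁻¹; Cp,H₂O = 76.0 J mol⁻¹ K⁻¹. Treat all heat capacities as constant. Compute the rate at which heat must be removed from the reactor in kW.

Q_out = 1.99 kW

Extent of reaction ξ = 0.460 × 787 / 2 = 181.01 mol/h
Reaction term: ξ·ΔH°_rxn = 181.01 × -39.6 = -7168 kJ/h
Q = ΔH = -7168 kJ/h = -1.9911 kW
Heat removed = 1.9911 kW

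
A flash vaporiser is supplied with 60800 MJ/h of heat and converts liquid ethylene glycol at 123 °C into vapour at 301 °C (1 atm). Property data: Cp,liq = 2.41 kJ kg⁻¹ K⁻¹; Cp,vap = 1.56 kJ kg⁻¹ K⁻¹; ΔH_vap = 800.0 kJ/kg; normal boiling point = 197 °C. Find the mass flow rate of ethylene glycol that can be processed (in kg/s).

Δh = 2.41×(197−123) + 800.0 + 1.56×(301−197) = 1140.6 kJ/kg
Q = 60800 MJ/h = 16889 kJ/s = 16889 kJ/s
ṁ = Q/Δh = 16889 / 1140.6 = 14.807 kg/s

ṁ = 14.8 kg/s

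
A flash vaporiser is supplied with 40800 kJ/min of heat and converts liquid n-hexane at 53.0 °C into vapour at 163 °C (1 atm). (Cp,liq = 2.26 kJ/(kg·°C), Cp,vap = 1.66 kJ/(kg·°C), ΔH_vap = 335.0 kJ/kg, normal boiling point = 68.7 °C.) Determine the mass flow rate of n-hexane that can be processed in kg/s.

ṁ = 1.29 kg/s

Δh = 2.26×(68.7−53.0) + 335.0 + 1.66×(163−68.7) = 527.02 kJ/kg
Q = 40800 kJ/min = 680 kJ/s = 680 kJ/s
ṁ = Q/Δh = 680 / 527.02 = 1.2903 kg/s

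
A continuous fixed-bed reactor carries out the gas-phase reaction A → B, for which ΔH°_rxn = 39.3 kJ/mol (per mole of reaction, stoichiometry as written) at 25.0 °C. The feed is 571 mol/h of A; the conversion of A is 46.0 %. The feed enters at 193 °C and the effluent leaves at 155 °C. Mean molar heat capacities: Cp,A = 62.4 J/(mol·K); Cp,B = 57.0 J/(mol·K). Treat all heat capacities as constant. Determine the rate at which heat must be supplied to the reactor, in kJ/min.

Q_in = 146 kJ/min

Extent of reaction ξ = 0.460 × 571 = 262.66 mol/h
Reaction term: ξ·ΔH°_rxn = 262.66 × 39.3 = 10323 kJ/h
Sensible, feed 193→25 °C: -5985.9 kJ/h
Outlet flows (mol/h): A 308.34, B 262.66
Sensible, products 25→155 °C: 4447.6 kJ/h
Q = ΔH = 8784.2 kJ/h = 2.4401 kW
Heat supplied = 146.4 kJ/min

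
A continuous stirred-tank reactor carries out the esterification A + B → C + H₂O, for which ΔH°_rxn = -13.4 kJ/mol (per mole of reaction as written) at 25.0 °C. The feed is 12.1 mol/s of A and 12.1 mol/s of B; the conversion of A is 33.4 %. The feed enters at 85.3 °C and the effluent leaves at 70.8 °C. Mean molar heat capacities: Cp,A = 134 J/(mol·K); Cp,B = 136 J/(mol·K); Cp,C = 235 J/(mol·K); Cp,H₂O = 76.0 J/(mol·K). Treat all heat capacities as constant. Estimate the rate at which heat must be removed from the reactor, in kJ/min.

Extent of reaction ξ = 0.334 × 12.1 = 4.0414 mol/s
Reaction term: ξ·ΔH°_rxn = 4.0414 × -13.4 = -54.155 kJ/s
Sensible, feed 85.3→25 °C: -197 kJ/s
Outlet flows (mol/s): A 8.0586, B 8.0586, C 4.0414, H₂O 4.0414
Sensible, products 25→70.8 °C: 157.22 kJ/s
Q = ΔH = -93.937 kJ/s = -93.937 kW
Heat removed = 5636.2 kJ/min

Q_out = 5640 kJ/min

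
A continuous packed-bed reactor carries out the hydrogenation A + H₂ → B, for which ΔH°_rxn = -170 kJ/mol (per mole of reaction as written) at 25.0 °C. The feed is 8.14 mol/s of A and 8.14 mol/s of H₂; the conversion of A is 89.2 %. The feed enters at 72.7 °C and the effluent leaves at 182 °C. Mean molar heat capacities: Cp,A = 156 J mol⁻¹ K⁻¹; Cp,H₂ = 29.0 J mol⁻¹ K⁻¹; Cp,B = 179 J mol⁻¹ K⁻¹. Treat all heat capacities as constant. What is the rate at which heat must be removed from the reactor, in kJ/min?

Q_out = 64600 kJ/min

Extent of reaction ξ = 0.892 × 8.14 = 7.2609 mol/s
Reaction term: ξ·ΔH°_rxn = 7.2609 × -170 = -1234.3 kJ/s
Sensible, feed 72.7→25 °C: -71.831 kJ/s
Outlet flows (mol/s): A 0.87912, H₂ 0.87912, B 7.2609
Sensible, products 25→182 °C: 229.59 kJ/s
Q = ΔH = -1076.6 kJ/s = -1076.6 kW
Heat removed = 64596 kJ/min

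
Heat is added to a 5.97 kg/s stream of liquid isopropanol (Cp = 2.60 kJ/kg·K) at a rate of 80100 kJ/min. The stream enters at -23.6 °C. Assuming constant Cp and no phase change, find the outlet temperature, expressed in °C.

T_out = 62.4 °C

Q = 80100 kJ/min = 1335 kJ/s
ΔT = Q/(ṁ·Cp) = 1335/(5.97×2.60) = 86.007 K
T_out = -23.6 + 86.007 = 62.407 °C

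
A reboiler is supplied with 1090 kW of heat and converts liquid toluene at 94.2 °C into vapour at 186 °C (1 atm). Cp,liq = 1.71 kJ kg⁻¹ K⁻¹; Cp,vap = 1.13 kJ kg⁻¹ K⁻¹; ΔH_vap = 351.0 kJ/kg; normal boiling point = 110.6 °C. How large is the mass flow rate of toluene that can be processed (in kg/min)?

ṁ = 141 kg/min

Δh = 1.71×(110.6−94.2) + 351.0 + 1.13×(186−110.6) = 464.25 kJ/kg
Q = 1090 kW = 1090 kJ/s = 65400 kJ/min
ṁ = Q/Δh = 65400 / 464.25 = 140.87 kg/min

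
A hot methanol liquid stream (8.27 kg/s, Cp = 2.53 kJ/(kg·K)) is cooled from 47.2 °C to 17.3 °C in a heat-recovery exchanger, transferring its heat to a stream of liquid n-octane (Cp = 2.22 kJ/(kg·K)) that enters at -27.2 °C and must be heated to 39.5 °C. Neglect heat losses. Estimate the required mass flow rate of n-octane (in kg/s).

ṁ_c = 4.22 kg/s

Heat released by hot stream: Q = 8.27 × 2.53 × (47.2 − 17.3) = 625.6 kJ/s
Energy balance on cold side (adiabatic exchanger): Q = ṁ_c·Cp_c·(T_c,out − T_c,in)
ṁ_c = 625.6 / [2.22 × (39.5 − -27.2)] = 4.2249 kg/s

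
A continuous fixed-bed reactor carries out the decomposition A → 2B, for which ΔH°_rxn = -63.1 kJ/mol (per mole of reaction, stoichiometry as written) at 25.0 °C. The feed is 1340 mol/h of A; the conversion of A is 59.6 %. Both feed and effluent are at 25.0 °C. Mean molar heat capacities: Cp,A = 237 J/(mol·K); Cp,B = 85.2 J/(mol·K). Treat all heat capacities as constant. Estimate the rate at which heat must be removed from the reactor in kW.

Q_out = 14.0 kW

Extent of reaction ξ = 0.596 × 1340 = 798.64 mol/h
Reaction term: ξ·ΔH°_rxn = 798.64 × -63.1 = -50394 kJ/h
Q = ΔH = -50394 kJ/h = -13.998 kW
Heat removed = 13.998 kW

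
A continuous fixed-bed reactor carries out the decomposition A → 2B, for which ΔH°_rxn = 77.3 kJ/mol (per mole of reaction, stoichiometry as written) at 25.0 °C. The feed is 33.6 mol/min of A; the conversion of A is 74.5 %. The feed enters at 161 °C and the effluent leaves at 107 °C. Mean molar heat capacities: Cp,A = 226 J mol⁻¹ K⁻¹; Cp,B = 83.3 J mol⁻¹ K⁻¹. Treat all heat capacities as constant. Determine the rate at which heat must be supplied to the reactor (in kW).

Extent of reaction ξ = 0.745 × 33.6 = 25.032 mol/min
Reaction term: ξ·ΔH°_rxn = 25.032 × 77.3 = 1935 kJ/min
Sensible, feed 161→25 °C: -1032.7 kJ/min
Outlet flows (mol/min): A 8.568, B 50.064
Sensible, products 25→107 °C: 500.75 kJ/min
Q = ΔH = 1403 kJ/min = 23.383 kW
Heat supplied = 23.383 kW

Q_in = 23.4 kW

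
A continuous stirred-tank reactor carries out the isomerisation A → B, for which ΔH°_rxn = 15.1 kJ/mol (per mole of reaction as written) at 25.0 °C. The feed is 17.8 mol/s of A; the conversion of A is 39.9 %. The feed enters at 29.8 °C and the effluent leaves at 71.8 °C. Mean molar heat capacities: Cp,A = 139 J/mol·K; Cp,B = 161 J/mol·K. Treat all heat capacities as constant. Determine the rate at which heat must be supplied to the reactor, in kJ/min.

Extent of reaction ξ = 0.399 × 17.8 = 7.1022 mol/s
Reaction term: ξ·ΔH°_rxn = 7.1022 × 15.1 = 107.24 kJ/s
Sensible, feed 29.8→25 °C: -11.876 kJ/s
Outlet flows (mol/s): A 10.698, B 7.1022
Sensible, products 25→71.8 °C: 123.1 kJ/s
Q = ΔH = 218.47 kJ/s = 218.47 kW
Heat supplied = 13108 kJ/min

Q_in = 13100 kJ/min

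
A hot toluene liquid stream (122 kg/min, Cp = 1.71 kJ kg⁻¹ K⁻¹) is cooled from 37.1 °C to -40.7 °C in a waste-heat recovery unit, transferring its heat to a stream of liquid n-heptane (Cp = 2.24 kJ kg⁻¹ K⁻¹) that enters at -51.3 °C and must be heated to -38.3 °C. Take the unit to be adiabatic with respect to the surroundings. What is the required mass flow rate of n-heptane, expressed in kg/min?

Heat released by hot stream: Q = 122 × 1.71 × (37.1 − -40.7) = 16231 kJ/min
Energy balance on cold side (adiabatic exchanger): Q = ṁ_c·Cp_c·(T_c,out − T_c,in)
ṁ_c = 16231 / [2.24 × (-38.3 − -51.3)] = 557.37 kg/min

ṁ_c = 557 kg/min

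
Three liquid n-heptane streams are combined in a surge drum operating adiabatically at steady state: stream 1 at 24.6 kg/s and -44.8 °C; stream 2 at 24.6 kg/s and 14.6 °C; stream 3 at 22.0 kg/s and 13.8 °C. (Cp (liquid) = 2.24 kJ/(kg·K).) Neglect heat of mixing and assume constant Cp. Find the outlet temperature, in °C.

T_out = -6.17 °C

Adiabatic, steady state ⇒ Σ ṁᵢCp,ᵢ(T_out − Tᵢ) = 0
T_out = Σ ṁᵢCp,ᵢTᵢ / Σ ṁᵢCp,ᵢ
      = -984.08 / 159.49 = -6.1702 °C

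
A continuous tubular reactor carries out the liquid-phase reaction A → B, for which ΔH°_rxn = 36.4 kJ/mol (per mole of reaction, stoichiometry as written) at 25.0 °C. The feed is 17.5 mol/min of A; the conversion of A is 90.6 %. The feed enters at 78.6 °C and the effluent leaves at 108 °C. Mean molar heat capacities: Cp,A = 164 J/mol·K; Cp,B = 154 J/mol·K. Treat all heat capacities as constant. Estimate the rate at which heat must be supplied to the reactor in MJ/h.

Extent of reaction ξ = 0.906 × 17.5 = 15.855 mol/min
Reaction term: ξ·ΔH°_rxn = 15.855 × 36.4 = 577.12 kJ/min
Sensible, feed 78.6→25 °C: -153.83 kJ/min
Outlet flows (mol/min): A 1.645, B 15.855
Sensible, products 25→108 °C: 225.05 kJ/min
Q = ΔH = 648.34 kJ/min = 10.806 kW
Heat supplied = 38.9 MJ/h

Q_in = 38.9 MJ/h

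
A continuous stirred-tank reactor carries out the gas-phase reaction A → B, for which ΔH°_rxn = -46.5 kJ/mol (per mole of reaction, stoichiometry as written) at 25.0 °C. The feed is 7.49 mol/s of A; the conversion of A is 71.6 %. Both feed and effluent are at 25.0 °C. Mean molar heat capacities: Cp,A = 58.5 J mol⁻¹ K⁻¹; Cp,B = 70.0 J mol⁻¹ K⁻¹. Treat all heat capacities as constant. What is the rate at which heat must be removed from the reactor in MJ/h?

Q_out = 898 MJ/h

Extent of reaction ξ = 0.716 × 7.49 = 5.3628 mol/s
Reaction term: ξ·ΔH°_rxn = 5.3628 × -46.5 = -249.37 kJ/s
Q = ΔH = -249.37 kJ/s = -249.37 kW
Heat removed = 897.74 MJ/h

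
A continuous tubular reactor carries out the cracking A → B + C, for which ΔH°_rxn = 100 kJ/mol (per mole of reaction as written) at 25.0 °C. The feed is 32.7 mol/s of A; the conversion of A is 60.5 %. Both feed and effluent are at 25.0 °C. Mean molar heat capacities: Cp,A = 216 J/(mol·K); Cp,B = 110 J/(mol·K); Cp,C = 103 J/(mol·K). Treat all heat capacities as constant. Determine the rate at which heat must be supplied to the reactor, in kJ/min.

Extent of reaction ξ = 0.605 × 32.7 = 19.784 mol/s
Reaction term: ξ·ΔH°_rxn = 19.784 × 100 = 1978.3 kJ/s
Q = ΔH = 1978.3 kJ/s = 1978.3 kW
Heat supplied = 118700 kJ/min

Q_in = 119000 kJ/min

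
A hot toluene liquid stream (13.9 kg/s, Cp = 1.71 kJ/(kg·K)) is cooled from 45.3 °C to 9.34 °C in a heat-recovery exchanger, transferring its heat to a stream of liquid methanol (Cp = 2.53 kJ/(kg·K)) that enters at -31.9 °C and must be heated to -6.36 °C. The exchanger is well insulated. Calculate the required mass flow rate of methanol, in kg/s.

ṁ_c = 13.2 kg/s

Heat released by hot stream: Q = 13.9 × 1.71 × (45.3 − 9.34) = 854.73 kJ/s
Energy balance on cold side (adiabatic exchanger): Q = ṁ_c·Cp_c·(T_c,out − T_c,in)
ṁ_c = 854.73 / [2.53 × (-6.36 − -31.9)] = 13.228 kg/s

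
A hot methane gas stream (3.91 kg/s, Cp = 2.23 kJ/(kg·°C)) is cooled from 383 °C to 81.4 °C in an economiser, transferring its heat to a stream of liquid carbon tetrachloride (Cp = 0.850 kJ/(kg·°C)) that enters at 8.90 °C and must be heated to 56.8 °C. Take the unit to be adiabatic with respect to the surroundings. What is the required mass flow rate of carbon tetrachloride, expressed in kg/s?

ṁ_c = 64.6 kg/s

Heat released by hot stream: Q = 3.91 × 2.23 × (383 − 81.4) = 2629.7 kJ/s
Energy balance on cold side (adiabatic exchanger): Q = ṁ_c·Cp_c·(T_c,out − T_c,in)
ṁ_c = 2629.7 / [0.850 × (56.8 − 8.90)] = 64.589 kg/s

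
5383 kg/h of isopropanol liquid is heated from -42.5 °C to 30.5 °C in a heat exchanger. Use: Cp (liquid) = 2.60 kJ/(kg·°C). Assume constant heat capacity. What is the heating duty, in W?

Q = ṁ·Cp·ΔT = 5383 × 2.60 × (30.5 − -42.5) = 1.0217e+06 kJ/h
Converting: 1.0217e+06 / 3600 s = 283.8 kW
Heating duty = 283800 W

Q = 284000 W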